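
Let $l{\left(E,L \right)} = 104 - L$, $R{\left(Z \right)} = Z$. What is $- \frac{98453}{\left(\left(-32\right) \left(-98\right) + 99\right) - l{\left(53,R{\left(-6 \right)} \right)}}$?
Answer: $- \frac{98453}{3125} \approx -31.505$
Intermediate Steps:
$- \frac{98453}{\left(\left(-32\right) \left(-98\right) + 99\right) - l{\left(53,R{\left(-6 \right)} \right)}} = - \frac{98453}{\left(\left(-32\right) \left(-98\right) + 99\right) - \left(104 - -6\right)} = - \frac{98453}{\left(3136 + 99\right) - \left(104 + 6\right)} = - \frac{98453}{3235 - 110} = - \frac{98453}{3125}$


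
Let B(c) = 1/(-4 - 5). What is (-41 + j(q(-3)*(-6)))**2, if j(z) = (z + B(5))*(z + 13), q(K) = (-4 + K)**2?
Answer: 552700059844/81 ≈ 6.8235e+9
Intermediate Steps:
B(c) = -1/9 (B(c) = 1/(-9) = -1/9)
j(z) = (13 + z)*(-1/9 + z) (j(z) = (z - 1/9)*(z + 13) = (-1/9 + z)*(13 + z) = (13 + z)*(-1/9 + z))
(-41 + j(q(-3)*(-6)))**2 = (-41 + (-13/9 + ((-4 - 3)**2*(-6))**2 + 116*((-4 - 3)**2*(-6))/9))**2 = (-41 + (-13/9 + ((-7)**2*(-6))**2 + 116*((-7)**2*(-6))/9))**2 = (-41 + (-13/9 + (49*(-6))**2 + 116*(49*(-6))/9))**2 = (-41 + (-13/9 + (-294)**2 + (116/9)*(-294)))**2 = (-41 + (-13/9 + 86436 - 11368/3))**2 = (-41 + 743807/9)**2 = (743438/9)**2 = 552700059844/81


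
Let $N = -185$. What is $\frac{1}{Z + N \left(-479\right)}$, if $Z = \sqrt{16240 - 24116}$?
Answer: $\frac{88615}{7852626101} - \frac{2 i \sqrt{1969}}{7852626101} \approx 1.1285 \cdot 10^{-5} - 1.1302 \cdot 10^{-8} i$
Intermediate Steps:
$Z = 2 i \sqrt{1969}$ ($Z = \sqrt{-7876} = 2 i \sqrt{1969} \approx 88.747 i$)
$\frac{1}{Z + N \left(-479\right)} = \frac{1}{2 i \sqrt{1969} - -88615} = \frac{1}{2 i \sqrt{1969} + 88615} = \frac{1}{88615 + 2 i \sqrt{1969}}$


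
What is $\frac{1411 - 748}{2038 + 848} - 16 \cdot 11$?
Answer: $- \frac{13007}{74} \approx -175.77$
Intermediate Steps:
$\frac{1411 - 748}{2038 + 848} - 16 \cdot 11 = \frac{663}{2886} - 176 = 663 \cdot \frac{1}{2886} - 176 = \frac{17}{74} - 176 = - \frac{13007}{74}$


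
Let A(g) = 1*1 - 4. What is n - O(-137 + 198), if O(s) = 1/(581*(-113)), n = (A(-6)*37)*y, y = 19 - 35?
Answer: 116599729/65653 ≈ 1776.0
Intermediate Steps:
y = -16
A(g) = -3 (A(g) = 1 - 4 = -3)
n = 1776 (n = -3*37*(-16) = -111*(-16) = 1776)
O(s) = -1/65653 (O(s) = (1/581)*(-1/113) = -1/65653)
n - O(-137 + 198) = 1776 - 1*(-1/65653) = 1776 + 1/65653 = 116599729/65653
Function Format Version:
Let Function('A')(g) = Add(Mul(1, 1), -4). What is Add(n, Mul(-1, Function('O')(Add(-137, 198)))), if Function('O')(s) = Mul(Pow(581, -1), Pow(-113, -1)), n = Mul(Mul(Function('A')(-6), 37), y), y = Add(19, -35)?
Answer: Rational(116599729, 65653) ≈ 1776.0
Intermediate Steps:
y = -16
Function('A')(g) = -3 (Function('A')(g) = Add(1, -4) = -3)
n = 1776 (n = Mul(Mul(-3, 37), -16) = Mul(-111, -16) = 1776)
Function('O')(s) = Rational(-1, 65653) (Function('O')(s) = Mul(Rational(1, 581), Rational(-1, 113)) = Rational(-1, 65653))
Add(n, Mul(-1, Function('O')(Add(-137, 198)))) = Add(1776, Mul(-1, Rational(-1, 65653))) = Add(1776, Rational(1, 65653)) = Rational(116599729, 65653)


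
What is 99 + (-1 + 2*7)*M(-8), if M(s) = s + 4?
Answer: 47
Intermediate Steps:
M(s) = 4 + s
99 + (-1 + 2*7)*M(-8) = 99 + (-1 + 2*7)*(4 - 8) = 99 + (-1 + 14)*(-4) = 99 + 13*(-4) = 99 - 52 = 47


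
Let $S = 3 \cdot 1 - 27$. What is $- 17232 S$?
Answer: $413568$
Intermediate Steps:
$S = -24$ ($S = 3 - 27 = -24$)
$- 17232 S = \left(-17232\right) \left(-24\right) = 413568$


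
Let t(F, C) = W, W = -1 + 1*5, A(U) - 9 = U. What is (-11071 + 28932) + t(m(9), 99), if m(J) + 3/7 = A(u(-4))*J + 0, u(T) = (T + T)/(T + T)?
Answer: 17865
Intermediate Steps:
u(T) = 1 (u(T) = (2*T)/((2*T)) = (2*T)*(1/(2*T)) = 1)
A(U) = 9 + U
m(J) = -3/7 + 10*J (m(J) = -3/7 + ((9 + 1)*J + 0) = -3/7 + (10*J + 0) = -3/7 + 10*J)
W = 4 (W = -1 + 5 = 4)
t(F, C) = 4
(-11071 + 28932) + t(m(9), 99) = (-11071 + 28932) + 4 = 17861 + 4 = 17865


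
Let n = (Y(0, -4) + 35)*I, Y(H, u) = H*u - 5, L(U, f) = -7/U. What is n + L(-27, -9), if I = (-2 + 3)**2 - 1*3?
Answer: -1613/27 ≈ -59.741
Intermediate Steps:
Y(H, u) = -5 + H*u
I = -2 (I = 1**2 - 3 = 1 - 3 = -2)
n = -60 (n = ((-5 + 0*(-4)) + 35)*(-2) = ((-5 + 0) + 35)*(-2) = (-5 + 35)*(-2) = 30*(-2) = -60)
n + L(-27, -9) = -60 - 7/(-27) = -60 - 7*(-1/27) = -60 + 7/27 = -1613/27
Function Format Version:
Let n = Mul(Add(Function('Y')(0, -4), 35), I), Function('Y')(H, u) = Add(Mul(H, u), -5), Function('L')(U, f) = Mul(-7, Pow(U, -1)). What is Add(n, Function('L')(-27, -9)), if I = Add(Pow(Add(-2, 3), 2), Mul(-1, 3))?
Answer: Rational(-1613, 27) ≈ -59.741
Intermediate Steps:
Function('Y')(H, u) = Add(-5, Mul(H, u))
I = -2 (I = Add(Pow(1, 2), -3) = Add(1, -3) = -2)
n = -60 (n = Mul(Add(Add(-5, Mul(0, -4)), 35), -2) = Mul(Add(Add(-5, 0), 35), -2) = Mul(Add(-5, 35), -2) = Mul(30, -2) = -60)
Add(n, Function('L')(-27, -9)) = Add(-60, Mul(-7, Pow(-27, -1))) = Add(-60, Mul(-7, Rational(-1, 27))) = Add(-60, Rational(7, 27)) = Rational(-1613, 27)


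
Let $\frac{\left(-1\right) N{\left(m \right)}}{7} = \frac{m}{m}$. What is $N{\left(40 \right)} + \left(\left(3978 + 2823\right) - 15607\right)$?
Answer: $-8813$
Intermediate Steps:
$N{\left(m \right)} = -7$ ($N{\left(m \right)} = - 7 \frac{m}{m} = \left(-7\right) 1 = -7$)
$N{\left(40 \right)} + \left(\left(3978 + 2823\right) - 15607\right) = -7 + \left(\left(3978 + 2823\right) - 15607\right) = -7 + \left(6801 - 15607\right) = -7 - 8806 = -8813$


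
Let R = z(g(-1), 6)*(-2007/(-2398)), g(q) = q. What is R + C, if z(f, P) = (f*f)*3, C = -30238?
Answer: -72504703/2398 ≈ -30236.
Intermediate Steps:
z(f, P) = 3*f² (z(f, P) = f²*3 = 3*f²)
R = 6021/2398 (R = (3*(-1)²)*(-2007/(-2398)) = (3*1)*(-2007*(-1/2398)) = 3*(2007/2398) = 6021/2398 ≈ 2.5108)
R + C = 6021/2398 - 30238 = -72504703/2398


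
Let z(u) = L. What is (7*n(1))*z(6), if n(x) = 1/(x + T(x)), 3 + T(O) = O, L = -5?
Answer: 35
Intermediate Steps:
T(O) = -3 + O
z(u) = -5
n(x) = 1/(-3 + 2*x) (n(x) = 1/(x + (-3 + x)) = 1/(-3 + 2*x))
(7*n(1))*z(6) = (7/(-3 + 2*1))*(-5) = (7/(-3 + 2))*(-5) = (7/(-1))*(-5) = (7*(-1))*(-5) = -7*(-5) = 35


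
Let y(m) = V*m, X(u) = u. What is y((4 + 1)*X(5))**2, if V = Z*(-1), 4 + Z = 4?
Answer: 0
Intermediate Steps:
Z = 0 (Z = -4 + 4 = 0)
V = 0 (V = 0*(-1) = 0)
y(m) = 0 (y(m) = 0*m = 0)
y((4 + 1)*X(5))**2 = 0**2 = 0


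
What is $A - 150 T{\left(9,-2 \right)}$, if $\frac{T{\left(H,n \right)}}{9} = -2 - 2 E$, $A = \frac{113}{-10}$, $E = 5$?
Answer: $\frac{161887}{10} \approx 16189.0$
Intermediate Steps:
$A = - \frac{113}{10}$ ($A = 113 \left(- \frac{1}{10}\right) = - \frac{113}{10} \approx -11.3$)
$T{\left(H,n \right)} = -108$ ($T{\left(H,n \right)} = 9 \left(-2 - 10\right) = 9 \left(-12\right) = -108$)
$A - 150 T{\left(9,-2 \right)} = - \frac{113}{10} - -16200 = - \frac{113}{10} + 16200 = \frac{161887}{10}$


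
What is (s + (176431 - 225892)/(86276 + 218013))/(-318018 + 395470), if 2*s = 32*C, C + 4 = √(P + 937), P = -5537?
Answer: -19523957/23567791628 + 40*I*√46/19363 ≈ -0.00082842 + 0.014011*I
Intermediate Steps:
C = -4 + 10*I*√46 (C = -4 + √(-5537 + 937) = -4 + √(-4600) = -4 + 10*I*√46 ≈ -4.0 + 67.823*I)
s = -64 + 160*I*√46 (s = (32*(-4 + 10*I*√46))/2 = (-128 + 320*I*√46)/2 = -64 + 160*I*√46 ≈ -64.0 + 1085.2*I)
(s + (176431 - 225892)/(86276 + 218013))/(-318018 + 395470) = ((-64 + 160*I*√46) + (176431 - 225892)/(86276 + 218013))/(-318018 + 395470) = ((-64 + 160*I*√46) - 49461/304289)/77452 = ((-64 + 160*I*√46) - 49461*1/304289)*(1/77452) = ((-64 + 160*I*√46) - 49461/304289)*(1/77452) = (-19523957/304289 + 160*I*√46)*(1/77452) = -19523957/23567791628 + 40*I*√46/19363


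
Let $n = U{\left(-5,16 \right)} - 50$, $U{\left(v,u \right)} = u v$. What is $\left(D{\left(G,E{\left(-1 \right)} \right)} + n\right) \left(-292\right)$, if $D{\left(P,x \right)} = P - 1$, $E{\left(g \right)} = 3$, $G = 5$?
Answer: $36792$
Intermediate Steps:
$D{\left(P,x \right)} = -1 + P$
$n = -130$ ($n = 16 \left(-5\right) - 50 = -80 - 50 = -130$)
$\left(D{\left(G,E{\left(-1 \right)} \right)} + n\right) \left(-292\right) = \left(\left(-1 + 5\right) - 130\right) \left(-292\right) = \left(4 - 130\right) \left(-292\right) = \left(-126\right) \left(-292\right) = 36792$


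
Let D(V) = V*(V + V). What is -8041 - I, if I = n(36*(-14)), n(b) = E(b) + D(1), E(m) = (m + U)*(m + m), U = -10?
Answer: -526155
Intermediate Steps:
D(V) = 2*V² (D(V) = V*(2*V) = 2*V²)
E(m) = 2*m*(-10 + m) (E(m) = (m - 10)*(m + m) = (-10 + m)*(2*m) = 2*m*(-10 + m))
n(b) = 2 + 2*b*(-10 + b) (n(b) = 2*b*(-10 + b) + 2*1² = 2*b*(-10 + b) + 2*1 = 2*b*(-10 + b) + 2 = 2 + 2*b*(-10 + b))
I = 518114 (I = 2 + 2*(36*(-14))*(-10 + 36*(-14)) = 2 + 2*(-504)*(-10 - 504) = 2 + 2*(-504)*(-514) = 2 + 518112 = 518114)
-8041 - I = -8041 - 1*518114 = -8041 - 518114 = -526155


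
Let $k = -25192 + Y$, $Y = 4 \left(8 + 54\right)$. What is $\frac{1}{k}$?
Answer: $- \frac{1}{24944} \approx -4.009 \cdot 10^{-5}$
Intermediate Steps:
$Y = 248$ ($Y = 4 \cdot 62 = 248$)
$k = -24944$ ($k = -25192 + 248 = -24944$)
$\frac{1}{k} = \frac{1}{-24944} = - \frac{1}{24944}$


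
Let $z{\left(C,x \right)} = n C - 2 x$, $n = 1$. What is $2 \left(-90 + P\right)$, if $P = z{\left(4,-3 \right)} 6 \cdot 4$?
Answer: $300$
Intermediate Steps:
$z{\left(C,x \right)} = C - 2 x$ ($z{\left(C,x \right)} = 1 C - 2 x = C - 2 x$)
$P = 240$ ($P = \left(4 - -6\right) 6 \cdot 4 = \left(4 + 6\right) 6 \cdot 4 = 10 \cdot 6 \cdot 4 = 60 \cdot 4 = 240$)
$2 \left(-90 + P\right) = 2 \left(-90 + 240\right) = 2 \cdot 150 = 300$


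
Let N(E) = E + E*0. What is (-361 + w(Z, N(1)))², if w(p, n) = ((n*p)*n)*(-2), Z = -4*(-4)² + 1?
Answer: 55225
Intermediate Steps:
N(E) = E (N(E) = E + 0 = E)
Z = -63 (Z = -4*16 + 1 = -64 + 1 = -63)
w(p, n) = -2*p*n² (w(p, n) = (p*n²)*(-2) = -2*p*n²)
(-361 + w(Z, N(1)))² = (-361 - 2*(-63)*1²)² = (-361 - 2*(-63)*1)² = (-361 + 126)² = (-235)² = 55225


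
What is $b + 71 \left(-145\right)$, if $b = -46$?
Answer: $-10341$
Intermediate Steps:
$b + 71 \left(-145\right) = -46 + 71 \left(-145\right) = -46 - 10295 = -10341$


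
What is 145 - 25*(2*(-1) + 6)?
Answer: 45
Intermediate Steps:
145 - 25*(2*(-1) + 6) = 145 - 25*(-2 + 6) = 145 - 25*4 = 145 - 100 = 45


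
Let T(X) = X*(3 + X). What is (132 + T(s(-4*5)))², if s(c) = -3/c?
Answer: 2807834121/160000 ≈ 17549.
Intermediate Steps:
(132 + T(s(-4*5)))² = (132 + (-3/((-4*5)))*(3 - 3/((-4*5))))² = (132 + (-3/(-20))*(3 - 3/(-20)))² = (132 + (-3*(-1/20))*(3 - 3*(-1/20)))² = (132 + 3*(3 + 3/20)/20)² = (132 + (3/20)*(63/20))² = (132 + 189/400)² = (52989/400)² = 2807834121/160000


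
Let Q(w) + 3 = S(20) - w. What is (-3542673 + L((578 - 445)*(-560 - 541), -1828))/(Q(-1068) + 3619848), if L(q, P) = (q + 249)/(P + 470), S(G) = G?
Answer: -2405401875/2458613507 ≈ -0.97836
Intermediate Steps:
L(q, P) = (249 + q)/(470 + P)
Q(w) = 17 - w (Q(w) = -3 + (20 - w) = 17 - w)
(-3542673 + L((578 - 445)*(-560 - 541), -1828))/(Q(-1068) + 3619848) = (-3542673 + (249 + (578 - 445)*(-560 - 541))/(470 - 1828))/((17 - 1*(-1068)) + 3619848) = (-3542673 + (249 + 133*(-1101))/(-1358))/((17 + 1068) + 3619848) = (-3542673 - (249 - 146433)/1358)/(1085 + 3619848) = (-3542673 - 1/1358*(-146184))/3620933 = (-3542673 + 73092/679)*(1/3620933) = -2405401875/679*1/3620933 = -2405401875/2458613507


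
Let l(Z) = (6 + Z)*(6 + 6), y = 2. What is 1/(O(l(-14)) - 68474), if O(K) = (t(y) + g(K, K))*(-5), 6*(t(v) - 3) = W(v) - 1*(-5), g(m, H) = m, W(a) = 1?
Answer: -1/68014 ≈ -1.4703e-5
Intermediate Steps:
t(v) = 4 (t(v) = 3 + (1 - 1*(-5))/6 = 3 + (1 + 5)/6 = 3 + (⅙)*6 = 3 + 1 = 4)
l(Z) = 72 + 12*Z (l(Z) = (6 + Z)*12 = 72 + 12*Z)
O(K) = -20 - 5*K (O(K) = (4 + K)*(-5) = -20 - 5*K)
1/(O(l(-14)) - 68474) = 1/((-20 - 5*(72 + 12*(-14))) - 68474) = 1/((-20 - 5*(72 - 168)) - 68474) = 1/((-20 - 5*(-96)) - 68474) = 1/((-20 + 480) - 68474) = 1/(460 - 68474) = 1/(-68014) = -1/68014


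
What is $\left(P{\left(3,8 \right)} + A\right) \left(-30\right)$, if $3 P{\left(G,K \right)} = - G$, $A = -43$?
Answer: $1320$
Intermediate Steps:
$P{\left(G,K \right)} = - \frac{G}{3}$ ($P{\left(G,K \right)} = \frac{\left(-1\right) G}{3} = - \frac{G}{3}$)
$\left(P{\left(3,8 \right)} + A\right) \left(-30\right) = \left(\left(- \frac{1}{3}\right) 3 - 43\right) \left(-30\right) = \left(-1 - 43\right) \left(-30\right) = \left(-44\right) \left(-30\right) = 1320$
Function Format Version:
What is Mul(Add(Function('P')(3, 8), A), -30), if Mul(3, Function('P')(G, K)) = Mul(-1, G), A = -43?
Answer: 1320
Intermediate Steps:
Function('P')(G, K) = Mul(Rational(-1, 3), G) (Function('P')(G, K) = Mul(Rational(1, 3), Mul(-1, G)) = Mul(Rational(-1, 3), G))
Mul(Add(Function('P')(3, 8), A), -30) = Mul(Add(Mul(Rational(-1, 3), 3), -43), -30) = Mul(Add(-1, -43), -30) = Mul(-44, -30) = 1320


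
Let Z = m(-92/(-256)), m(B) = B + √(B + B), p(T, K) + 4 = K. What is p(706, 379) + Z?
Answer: 24023/64 + √46/8 ≈ 376.21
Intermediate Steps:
p(T, K) = -4 + K
m(B) = B + √2*√B (m(B) = B + √(2*B) = B + √2*√B)
Z = 23/64 + √46/8 (Z = -92/(-256) + √2*√(-92/(-256)) = -92*(-1/256) + √2*√(-92*(-1/256)) = 23/64 + √2*√(23/64) = 23/64 + √2*(√23/8) = 23/64 + √46/8 ≈ 1.2072)
p(706, 379) + Z = (-4 + 379) + (23/64 + √46/8) = 375 + (23/64 + √46/8) = 24023/64 + √46/8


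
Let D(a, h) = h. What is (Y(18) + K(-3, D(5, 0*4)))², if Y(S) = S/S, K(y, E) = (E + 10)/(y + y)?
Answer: 4/9 ≈ 0.44444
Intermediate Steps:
K(y, E) = (10 + E)/(2*y) (K(y, E) = (10 + E)/((2*y)) = (10 + E)*(1/(2*y)) = (10 + E)/(2*y))
Y(S) = 1
(Y(18) + K(-3, D(5, 0*4)))² = (1 + (½)*(10 + 0*4)/(-3))² = (1 + (½)*(-⅓)*(10 + 0))² = (1 + (½)*(-⅓)*10)² = (1 - 5/3)² = (-⅔)² = 4/9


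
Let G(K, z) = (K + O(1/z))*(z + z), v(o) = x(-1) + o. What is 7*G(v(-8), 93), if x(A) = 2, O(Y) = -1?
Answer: -9114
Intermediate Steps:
v(o) = 2 + o
G(K, z) = 2*z*(-1 + K) (G(K, z) = (K - 1)*(z + z) = (-1 + K)*(2*z) = 2*z*(-1 + K))
7*G(v(-8), 93) = 7*(2*93*(-1 + (2 - 8))) = 7*(2*93*(-1 - 6)) = 7*(2*93*(-7)) = 7*(-1302) = -9114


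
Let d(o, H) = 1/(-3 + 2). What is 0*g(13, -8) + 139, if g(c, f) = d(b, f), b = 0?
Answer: 139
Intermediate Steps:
d(o, H) = -1 (d(o, H) = 1/(-1) = -1)
g(c, f) = -1
0*g(13, -8) + 139 = 0*(-1) + 139 = 0 + 139 = 139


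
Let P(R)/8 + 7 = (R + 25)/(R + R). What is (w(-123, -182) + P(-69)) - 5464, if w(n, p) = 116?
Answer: -372700/69 ≈ -5401.5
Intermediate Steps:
P(R) = -56 + 4*(25 + R)/R (P(R) = -56 + 8*((R + 25)/(R + R)) = -56 + 8*((25 + R)/((2*R))) = -56 + 8*((25 + R)*(1/(2*R))) = -56 + 8*((25 + R)/(2*R)) = -56 + 4*(25 + R)/R)
(w(-123, -182) + P(-69)) - 5464 = (116 + (-52 + 100/(-69))) - 5464 = (116 + (-52 + 100*(-1/69))) - 5464 = (116 + (-52 - 100/69)) - 5464 = (116 - 3688/69) - 5464 = 4316/69 - 5464 = -372700/69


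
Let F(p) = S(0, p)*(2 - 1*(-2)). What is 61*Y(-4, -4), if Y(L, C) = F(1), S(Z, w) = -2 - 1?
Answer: -732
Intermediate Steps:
S(Z, w) = -3
F(p) = -12 (F(p) = -3*(2 - 1*(-2)) = -3*(2 + 2) = -3*4 = -12)
Y(L, C) = -12
61*Y(-4, -4) = 61*(-12) = -732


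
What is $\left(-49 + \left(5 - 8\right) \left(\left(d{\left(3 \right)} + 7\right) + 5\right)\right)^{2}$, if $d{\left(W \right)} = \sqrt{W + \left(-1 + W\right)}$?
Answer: $7270 + 510 \sqrt{5} \approx 8410.4$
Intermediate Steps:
$d{\left(W \right)} = \sqrt{-1 + 2 W}$
$\left(-49 + \left(5 - 8\right) \left(\left(d{\left(3 \right)} + 7\right) + 5\right)\right)^{2} = \left(-49 + \left(5 - 8\right) \left(\left(\sqrt{-1 + 2 \cdot 3} + 7\right) + 5\right)\right)^{2} = \left(-49 - 3 \left(\left(\sqrt{-1 + 6} + 7\right) + 5\right)\right)^{2} = \left(-49 - 3 \left(\left(\sqrt{5} + 7\right) + 5\right)\right)^{2} = \left(-49 - 3 \left(\left(7 + \sqrt{5}\right) + 5\right)\right)^{2} = \left(-49 - 3 \left(12 + \sqrt{5}\right)\right)^{2} = \left(-49 - \left(36 + 3 \sqrt{5}\right)\right)^{2} = \left(-85 - 3 \sqrt{5}\right)^{2}$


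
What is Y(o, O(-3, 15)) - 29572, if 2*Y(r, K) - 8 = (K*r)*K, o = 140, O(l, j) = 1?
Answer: -29498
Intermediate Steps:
Y(r, K) = 4 + r*K²/2 (Y(r, K) = 4 + ((K*r)*K)/2 = 4 + (r*K²)/2 = 4 + r*K²/2)
Y(o, O(-3, 15)) - 29572 = (4 + (½)*140*1²) - 29572 = (4 + (½)*140*1) - 29572 = (4 + 70) - 29572 = 74 - 29572 = -29498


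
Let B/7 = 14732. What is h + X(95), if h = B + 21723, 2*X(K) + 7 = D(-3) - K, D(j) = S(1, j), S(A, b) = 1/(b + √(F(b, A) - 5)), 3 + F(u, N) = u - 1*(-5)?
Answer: 1247959/10 - I*√6/30 ≈ 1.248e+5 - 0.08165*I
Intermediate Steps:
F(u, N) = 2 + u (F(u, N) = -3 + (u - 1*(-5)) = -3 + (u + 5) = -3 + (5 + u) = 2 + u)
B = 103124 (B = 7*14732 = 103124)
S(A, b) = 1/(b + √(-3 + b)) (S(A, b) = 1/(b + √((2 + b) - 5)) = 1/(b + √(-3 + b)))
D(j) = 1/(j + √(-3 + j))
X(K) = -7/2 + 1/(2*(-3 + I*√6)) - K/2 (X(K) = -7/2 + (1/(-3 + √(-3 - 3)) - K)/2 = -7/2 + (1/(-3 + √(-6)) - K)/2 = -7/2 + (1/(-3 + I*√6) - K)/2 = -7/2 + (1/(2*(-3 + I*√6)) - K/2) = -7/2 + 1/(2*(-3 + I*√6)) - K/2)
h = 124847 (h = 103124 + 21723 = 124847)
h + X(95) = 124847 + (-18/5 - ½*95 - I*√6/30) = 124847 + (-18/5 - 95/2 - I*√6/30) = 124847 + (-511/10 - I*√6/30) = 1247959/10 - I*√6/30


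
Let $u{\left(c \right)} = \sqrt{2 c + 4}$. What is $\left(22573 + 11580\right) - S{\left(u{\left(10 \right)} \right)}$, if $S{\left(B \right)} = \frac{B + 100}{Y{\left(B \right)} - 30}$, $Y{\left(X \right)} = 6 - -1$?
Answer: $\frac{785619}{23} + \frac{2 \sqrt{6}}{23} \approx 34158.0$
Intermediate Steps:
$Y{\left(X \right)} = 7$ ($Y{\left(X \right)} = 6 + 1 = 7$)
$u{\left(c \right)} = \sqrt{4 + 2 c}$
$S{\left(B \right)} = - \frac{100}{23} - \frac{B}{23}$ ($S{\left(B \right)} = \frac{B + 100}{7 - 30} = \frac{100 + B}{-23} = \left(100 + B\right) \left(- \frac{1}{23}\right) = - \frac{100}{23} - \frac{B}{23}$)
$\left(22573 + 11580\right) - S{\left(u{\left(10 \right)} \right)} = \left(22573 + 11580\right) - \left(- \frac{100}{23} - \frac{\sqrt{4 + 2 \cdot 10}}{23}\right) = 34153 - \left(- \frac{100}{23} - \frac{\sqrt{4 + 20}}{23}\right) = 34153 - \left(- \frac{100}{23} - \frac{\sqrt{24}}{23}\right) = 34153 - \left(- \frac{100}{23} - \frac{2 \sqrt{6}}{23}\right) = 34153 + \left(\frac{100}{23} + \frac{2 \sqrt{6}}{23}\right) = \frac{785619}{23} + \frac{2 \sqrt{6}}{23}$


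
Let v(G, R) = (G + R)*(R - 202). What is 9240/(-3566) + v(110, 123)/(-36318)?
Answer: -134969479/64754994 ≈ -2.0843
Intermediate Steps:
v(G, R) = (-202 + R)*(G + R) (v(G, R) = (G + R)*(-202 + R) = (-202 + R)*(G + R))
9240/(-3566) + v(110, 123)/(-36318) = 9240/(-3566) + (123**2 - 202*110 - 202*123 + 110*123)/(-36318) = 9240*(-1/3566) + (15129 - 22220 - 24846 + 13530)*(-1/36318) = -4620/1783 - 18407*(-1/36318) = -4620/1783 + 18407/36318 = -134969479/64754994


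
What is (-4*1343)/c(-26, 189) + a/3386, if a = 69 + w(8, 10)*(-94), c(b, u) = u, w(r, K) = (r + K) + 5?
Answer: -18585169/639954 ≈ -29.041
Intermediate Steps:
w(r, K) = 5 + K + r (w(r, K) = (K + r) + 5 = 5 + K + r)
a = -2093 (a = 69 + (5 + 10 + 8)*(-94) = 69 + 23*(-94) = 69 - 2162 = -2093)
(-4*1343)/c(-26, 189) + a/3386 = -4*1343/189 - 2093/3386 = -5372*1/189 - 2093*1/3386 = -5372/189 - 2093/3386 = -18585169/639954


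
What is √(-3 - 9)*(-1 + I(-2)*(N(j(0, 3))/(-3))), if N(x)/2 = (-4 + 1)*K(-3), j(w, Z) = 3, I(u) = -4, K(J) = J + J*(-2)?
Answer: -50*I*√3 ≈ -86.603*I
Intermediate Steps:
K(J) = -J (K(J) = J - 2*J = -J)
N(x) = -18 (N(x) = 2*((-4 + 1)*(-1*(-3))) = 2*(-3*3) = 2*(-9) = -18)
√(-3 - 9)*(-1 + I(-2)*(N(j(0, 3))/(-3))) = √(-3 - 9)*(-1 - (-72)/(-3)) = √(-12)*(-1 - (-72)*(-1)/3) = (2*I*√3)*(-1 - 4*6) = (2*I*√3)*(-1 - 24) = (2*I*√3)*(-25) = -50*I*√3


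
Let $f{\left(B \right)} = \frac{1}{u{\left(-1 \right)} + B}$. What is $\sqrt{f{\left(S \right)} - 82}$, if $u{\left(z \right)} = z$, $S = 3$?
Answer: $\frac{i \sqrt{326}}{2} \approx 9.0277 i$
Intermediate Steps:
$f{\left(B \right)} = \frac{1}{-1 + B}$
$\sqrt{f{\left(S \right)} - 82} = \sqrt{\frac{1}{-1 + 3} - 82} = \sqrt{\frac{1}{2} - 82} = \sqrt{- \frac{163}{2}} = \frac{i \sqrt{326}}{2}$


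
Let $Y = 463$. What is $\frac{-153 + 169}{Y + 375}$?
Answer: $\frac{8}{419} \approx 0.019093$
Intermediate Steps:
$\frac{-153 + 169}{Y + 375} = \frac{-153 + 169}{463 + 375} = \frac{1}{838} \cdot 16 = \frac{8}{419}$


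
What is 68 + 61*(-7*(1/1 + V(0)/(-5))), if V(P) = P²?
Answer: -359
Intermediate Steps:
68 + 61*(-7*(1/1 + V(0)/(-5))) = 68 + 61*(-7*(1/1 + 0²/(-5))) = 68 + 61*(-7*(1*1 + 0*(-⅕))) = 68 + 61*(-7*(1 + 0)) = 68 + 61*(-7*1) = 68 + 61*(-7) = 68 - 427 = -359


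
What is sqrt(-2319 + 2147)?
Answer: 2*I*sqrt(43) ≈ 13.115*I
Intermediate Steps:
sqrt(-2319 + 2147) = sqrt(-172) = 2*I*sqrt(43)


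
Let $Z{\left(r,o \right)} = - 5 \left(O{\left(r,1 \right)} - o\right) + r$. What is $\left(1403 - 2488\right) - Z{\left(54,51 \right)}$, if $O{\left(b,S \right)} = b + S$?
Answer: $-1119$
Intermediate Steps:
$O{\left(b,S \right)} = S + b$
$Z{\left(r,o \right)} = -5 - 4 r + 5 o$ ($Z{\left(r,o \right)} = - 5 \left(\left(1 + r\right) - o\right) + r = - 5 \left(1 + r - o\right) + r = \left(-5 - 5 r + 5 o\right) + r = -5 - 4 r + 5 o$)
$\left(1403 - 2488\right) - Z{\left(54,51 \right)} = \left(1403 - 2488\right) - \left(-5 - 216 + 5 \cdot 51\right) = \left(1403 - 2488\right) - \left(-5 - 216 + 255\right) = -1085 - 34 = -1119$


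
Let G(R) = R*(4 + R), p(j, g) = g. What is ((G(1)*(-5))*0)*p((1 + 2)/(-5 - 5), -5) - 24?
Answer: -24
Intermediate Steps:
((G(1)*(-5))*0)*p((1 + 2)/(-5 - 5), -5) - 24 = (((1*(4 + 1))*(-5))*0)*(-5) - 24 = (((1*5)*(-5))*0)*(-5) - 24 = ((5*(-5))*0)*(-5) - 24 = -25*0*(-5) - 24 = 0*(-5) - 24 = 0 - 24 = -24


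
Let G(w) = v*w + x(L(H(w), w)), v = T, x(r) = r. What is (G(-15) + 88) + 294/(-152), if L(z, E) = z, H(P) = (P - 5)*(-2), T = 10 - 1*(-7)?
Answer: -9799/76 ≈ -128.93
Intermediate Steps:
T = 17 (T = 10 + 7 = 17)
H(P) = 10 - 2*P (H(P) = (-5 + P)*(-2) = 10 - 2*P)
v = 17
G(w) = 10 + 15*w (G(w) = 17*w + (10 - 2*w) = 10 + 15*w)
(G(-15) + 88) + 294/(-152) = ((10 + 15*(-15)) + 88) + 294/(-152) = ((10 - 225) + 88) + 294*(-1/152) = (-215 + 88) - 147/76 = -127 - 147/76 = -9799/76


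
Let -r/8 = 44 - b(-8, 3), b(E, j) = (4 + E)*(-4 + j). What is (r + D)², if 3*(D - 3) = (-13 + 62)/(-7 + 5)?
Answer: 3806401/36 ≈ 1.0573e+5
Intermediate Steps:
D = -31/6 (D = 3 + ((-13 + 62)/(-7 + 5))/3 = 3 + (49/(-2))/3 = 3 + (49*(-½))/3 = 3 + (⅓)*(-49/2) = 3 - 49/6 = -31/6 ≈ -5.1667)
b(E, j) = (-4 + j)*(4 + E)
r = -320 (r = -8*(44 - (-16 - 4*(-8) + 4*3 - 8*3)) = -8*(44 - (-16 + 32 + 12 - 24)) = -8*(44 - 1*4) = -8*(44 - 4) = -8*40 = -320)
(r + D)² = (-320 - 31/6)² = (-1951/6)² = 3806401/36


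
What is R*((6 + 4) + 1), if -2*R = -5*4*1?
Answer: 110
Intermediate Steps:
R = 10 (R = -(-5*4)/2 = -(-10) = -1/2*(-20) = 10)
R*((6 + 4) + 1) = 10*((6 + 4) + 1) = 10*(10 + 1) = 10*11 = 110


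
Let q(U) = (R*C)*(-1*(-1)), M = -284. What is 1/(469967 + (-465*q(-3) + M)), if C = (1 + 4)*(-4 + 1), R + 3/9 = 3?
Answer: 1/488283 ≈ 2.0480e-6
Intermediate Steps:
R = 8/3 (R = -1/3 + 3 = 8/3 ≈ 2.6667)
C = -15 (C = 5*(-3) = -15)
q(U) = -40 (q(U) = ((8/3)*(-15))*(-1*(-1)) = -40*1 = -40)
1/(469967 + (-465*q(-3) + M)) = 1/(469967 + (-465*(-40) - 284)) = 1/(469967 + (18600 - 284)) = 1/(469967 + 18316) = 1/488283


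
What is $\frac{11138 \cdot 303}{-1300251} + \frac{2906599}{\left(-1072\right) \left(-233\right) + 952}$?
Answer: $\frac{977715963919}{108669777576} \approx 8.9971$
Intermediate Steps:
$\frac{11138 \cdot 303}{-1300251} + \frac{2906599}{\left(-1072\right) \left(-233\right) + 952} = 3374814 \left(- \frac{1}{1300251}\right) + \frac{2906599}{249776 + 952} = - \frac{1124938}{433417} + \frac{2906599}{250728} = \frac{977715963919}{108669777576}$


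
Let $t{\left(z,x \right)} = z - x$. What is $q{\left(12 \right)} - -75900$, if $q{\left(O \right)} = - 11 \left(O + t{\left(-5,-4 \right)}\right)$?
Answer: $75779$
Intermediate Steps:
$q{\left(O \right)} = 11 - 11 O$ ($q{\left(O \right)} = - 11 \left(O - 1\right) = - 11 \left(-1 + O\right) = 11 - 11 O$)
$q{\left(12 \right)} - -75900 = \left(11 - 132\right) - -75900 = \left(11 - 132\right) + 75900 = -121 + 75900 = 75779$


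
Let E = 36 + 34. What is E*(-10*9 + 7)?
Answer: -5810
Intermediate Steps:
E = 70
E*(-10*9 + 7) = 70*(-10*9 + 7) = 70*(-90 + 7) = 70*(-83) = -5810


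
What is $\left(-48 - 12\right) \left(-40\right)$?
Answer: $2400$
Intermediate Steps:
$\left(-48 - 12\right) \left(-40\right) = \left(-60\right) \left(-40\right) = 2400$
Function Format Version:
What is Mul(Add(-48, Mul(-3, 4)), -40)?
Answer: 2400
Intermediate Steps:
Mul(Add(-48, Mul(-3, 4)), -40) = Mul(Add(-48, -12), -40) = Mul(-60, -40) = 2400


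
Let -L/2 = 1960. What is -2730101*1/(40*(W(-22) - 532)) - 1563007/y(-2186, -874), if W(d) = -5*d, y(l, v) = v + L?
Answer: 19735831177/40461360 ≈ 487.77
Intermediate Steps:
L = -3920 (L = -2*1960 = -3920)
y(l, v) = -3920 + v (y(l, v) = v - 3920 = -3920 + v)
-2730101*1/(40*(W(-22) - 532)) - 1563007/y(-2186, -874) = -2730101*1/(40*(-5*(-22) - 532)) - 1563007/(-3920 - 874) = -2730101*1/(40*(110 - 532)) - 1563007/(-4794) = -2730101/(40*(-422)) - 1563007*(-1/4794) = -2730101/(-16880) + 1563007/4794 = -2730101*(-1/16880) + 1563007/4794 = 2730101/16880 + 1563007/4794 = 19735831177/40461360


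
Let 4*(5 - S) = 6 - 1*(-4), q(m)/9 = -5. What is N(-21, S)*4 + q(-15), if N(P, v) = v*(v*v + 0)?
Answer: 35/2 ≈ 17.500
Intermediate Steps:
q(m) = -45 (q(m) = 9*(-5) = -45)
S = 5/2 (S = 5 - (6 - 1*(-4))/4 = 5 - (6 + 4)/4 = 5 - 1/4*10 = 5 - 5/2 = 5/2 ≈ 2.5000)
N(P, v) = v**3 (N(P, v) = v*(v**2 + 0) = v*v**2 = v**3)
N(-21, S)*4 + q(-15) = (5/2)**3*4 - 45 = (125/8)*4 - 45 = 125/2 - 45 = 35/2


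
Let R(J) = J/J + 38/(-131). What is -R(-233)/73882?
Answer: -93/9678542 ≈ -9.6089e-6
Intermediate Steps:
R(J) = 93/131 (R(J) = 1 + 38*(-1/131) = 1 - 38/131 = 93/131)
-R(-233)/73882 = -93/(131*73882) = -1*93/9678542 = -93/9678542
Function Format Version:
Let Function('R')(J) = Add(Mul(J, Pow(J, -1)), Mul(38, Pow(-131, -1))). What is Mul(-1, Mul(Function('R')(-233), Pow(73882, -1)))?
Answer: Rational(-93, 9678542) ≈ -9.6089e-6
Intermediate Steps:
Function('R')(J) = Rational(93, 131) (Function('R')(J) = Add(1, Mul(38, Rational(-1, 131))) = Add(1, Rational(-38, 131)) = Rational(93, 131))
Mul(-1, Mul(Function('R')(-233), Pow(73882, -1))) = Mul(-1, Mul(Rational(93, 131), Pow(73882, -1))) = Mul(-1, Mul(Rational(93, 131), Rational(1, 73882))) = Mul(-1, Rational(93, 9678542)) = Rational(-93, 9678542)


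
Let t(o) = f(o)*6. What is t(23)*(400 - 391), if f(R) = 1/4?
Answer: 27/2 ≈ 13.500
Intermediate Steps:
f(R) = ¼ (f(R) = 1*(¼) = ¼)
t(o) = 3/2 (t(o) = (¼)*6 = 3/2)
t(23)*(400 - 391) = 3*(400 - 391)/2 = (3/2)*9 = 27/2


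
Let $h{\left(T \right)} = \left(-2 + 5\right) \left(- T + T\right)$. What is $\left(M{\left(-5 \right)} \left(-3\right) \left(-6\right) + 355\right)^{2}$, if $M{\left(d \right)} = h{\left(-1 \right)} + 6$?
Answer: $214369$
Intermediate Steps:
$h{\left(T \right)} = 0$ ($h{\left(T \right)} = 3 \cdot 0 = 0$)
$M{\left(d \right)} = 6$ ($M{\left(d \right)} = 0 + 6 = 6$)
$\left(M{\left(-5 \right)} \left(-3\right) \left(-6\right) + 355\right)^{2} = \left(6 \left(-3\right) \left(-6\right) + 355\right)^{2} = \left(\left(-18\right) \left(-6\right) + 355\right)^{2} = \left(108 + 355\right)^{2} = 463^{2} = 214369$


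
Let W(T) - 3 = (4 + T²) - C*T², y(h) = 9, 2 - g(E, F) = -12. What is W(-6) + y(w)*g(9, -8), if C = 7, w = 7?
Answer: -83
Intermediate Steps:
g(E, F) = 14 (g(E, F) = 2 - 1*(-12) = 2 + 12 = 14)
W(T) = 7 - 6*T² (W(T) = 3 + ((4 + T²) - 7*T²) = 3 + (4 - 6*T²) = 7 - 6*T²)
W(-6) + y(w)*g(9, -8) = (7 - 6*(-6)²) + 9*14 = (7 - 6*36) + 126 = (7 - 216) + 126 = -209 + 126 = -83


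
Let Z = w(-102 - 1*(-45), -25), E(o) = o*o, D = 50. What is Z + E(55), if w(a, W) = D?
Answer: 3075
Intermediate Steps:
E(o) = o²
w(a, W) = 50
Z = 50
Z + E(55) = 50 + 55² = 50 + 3025 = 3075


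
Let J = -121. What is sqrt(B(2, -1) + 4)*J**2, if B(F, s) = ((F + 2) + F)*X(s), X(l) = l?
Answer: 14641*I*sqrt(2) ≈ 20706.0*I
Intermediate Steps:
B(F, s) = s*(2 + 2*F) (B(F, s) = ((F + 2) + F)*s = ((2 + F) + F)*s = (2 + 2*F)*s = s*(2 + 2*F))
sqrt(B(2, -1) + 4)*J**2 = sqrt(2*(-1)*(1 + 2) + 4)*(-121)**2 = sqrt(2*(-1)*3 + 4)*14641 = sqrt(-6 + 4)*14641 = sqrt(-2)*14641 = (I*sqrt(2))*14641 = 14641*I*sqrt(2)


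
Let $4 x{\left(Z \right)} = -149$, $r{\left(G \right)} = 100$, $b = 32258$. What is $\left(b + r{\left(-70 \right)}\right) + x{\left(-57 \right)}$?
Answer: $\frac{129283}{4} \approx 32321.0$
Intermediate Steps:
$x{\left(Z \right)} = - \frac{149}{4}$ ($x{\left(Z \right)} = \frac{1}{4} \left(-149\right) = - \frac{149}{4}$)
$\left(b + r{\left(-70 \right)}\right) + x{\left(-57 \right)} = \left(32258 + 100\right) - \frac{149}{4} = 32358 - \frac{149}{4} = \frac{129283}{4}$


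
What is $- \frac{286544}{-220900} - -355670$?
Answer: $\frac{19641947386}{55225} \approx 3.5567 \cdot 10^{5}$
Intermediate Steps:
$- \frac{286544}{-220900} - -355670 = \left(-286544\right) \left(- \frac{1}{220900}\right) + 355670 = \frac{71636}{55225} + 355670 = \frac{19641947386}{55225}$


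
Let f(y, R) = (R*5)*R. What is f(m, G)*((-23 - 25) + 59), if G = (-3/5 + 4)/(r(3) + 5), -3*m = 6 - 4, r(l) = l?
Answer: 3179/320 ≈ 9.9344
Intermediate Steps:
m = -⅔ (m = -(6 - 4)/3 = -⅓*2 = -⅔ ≈ -0.66667)
G = 17/40 (G = (-3/5 + 4)/(3 + 5) = (-3*⅕ + 4)/8 = (-⅗ + 4)*(⅛) = (17/5)*(⅛) = 17/40 ≈ 0.42500)
f(y, R) = 5*R² (f(y, R) = (5*R)*R = 5*R²)
f(m, G)*((-23 - 25) + 59) = (5*(17/40)²)*((-23 - 25) + 59) = (5*(289/1600))*(-48 + 59) = (289/320)*11 = 3179/320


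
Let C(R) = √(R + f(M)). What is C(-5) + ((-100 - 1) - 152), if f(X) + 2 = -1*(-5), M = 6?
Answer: -253 + I*√2 ≈ -253.0 + 1.4142*I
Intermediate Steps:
f(X) = 3 (f(X) = -2 - 1*(-5) = -2 + 5 = 3)
C(R) = √(3 + R) (C(R) = √(R + 3) = √(3 + R))
C(-5) + ((-100 - 1) - 152) = √(3 - 5) + ((-100 - 1) - 152) = √(-2) + (-101 - 152) = I*√2 - 253 = -253 + I*√2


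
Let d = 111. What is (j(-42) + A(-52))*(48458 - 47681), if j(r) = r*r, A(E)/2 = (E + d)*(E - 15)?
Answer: -4772334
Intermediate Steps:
A(E) = 2*(-15 + E)*(111 + E) (A(E) = 2*((E + 111)*(E - 15)) = 2*((111 + E)*(-15 + E)) = 2*((-15 + E)*(111 + E)) = 2*(-15 + E)*(111 + E))
j(r) = r²
(j(-42) + A(-52))*(48458 - 47681) = ((-42)² + (-3330 + 2*(-52)² + 192*(-52)))*(48458 - 47681) = (1764 + (-3330 + 2*2704 - 9984))*777 = (1764 + (-3330 + 5408 - 9984))*777 = (1764 - 7906)*777 = -6142*777 = -4772334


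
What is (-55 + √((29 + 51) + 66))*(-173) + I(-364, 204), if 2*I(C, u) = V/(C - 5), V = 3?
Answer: 2340689/246 - 173*√146 ≈ 7424.6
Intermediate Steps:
I(C, u) = 3/(2*(-5 + C)) (I(C, u) = (3/(C - 5))/2 = (3/(-5 + C))/2 = 3/(2*(-5 + C)))
(-55 + √((29 + 51) + 66))*(-173) + I(-364, 204) = (-55 + √((29 + 51) + 66))*(-173) + 3/(2*(-5 - 364)) = (-55 + √(80 + 66))*(-173) + (3/2)/(-369) = (-55 + √146)*(-173) + (3/2)*(-1/369) = (9515 - 173*√146) - 1/246 = 2340689/246 - 173*√146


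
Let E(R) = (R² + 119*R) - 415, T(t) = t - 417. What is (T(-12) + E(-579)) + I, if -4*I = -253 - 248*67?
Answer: 1078853/4 ≈ 2.6971e+5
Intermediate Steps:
I = 16869/4 (I = -(-253 - 248*67)/4 = -(-253 - 16616)/4 = -¼*(-16869) = 16869/4 ≈ 4217.3)
T(t) = -417 + t
E(R) = -415 + R² + 119*R
(T(-12) + E(-579)) + I = ((-417 - 12) + (-415 + (-579)² + 119*(-579))) + 16869/4 = (-429 + (-415 + 335241 - 68901)) + 16869/4 = (-429 + 265925) + 16869/4 = 265496 + 16869/4 = 1078853/4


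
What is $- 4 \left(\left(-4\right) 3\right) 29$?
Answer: $1392$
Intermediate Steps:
$- 4 \left(\left(-4\right) 3\right) 29 = \left(-4\right) \left(-12\right) 29 = 48 \cdot 29 = 1392$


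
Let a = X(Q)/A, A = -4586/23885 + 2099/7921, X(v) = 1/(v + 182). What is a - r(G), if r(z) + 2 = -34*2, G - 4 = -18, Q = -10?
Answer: 166448457445/2375132348 ≈ 70.080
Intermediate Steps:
G = -14 (G = 4 - 18 = -14)
X(v) = 1/(182 + v)
r(z) = -70 (r(z) = -2 - 34*2 = -2 - 68 = -70)
A = 13808909/189193085 (A = -4586*1/23885 + 2099*(1/7921) = -4586/23885 + 2099/7921 = 13808909/189193085 ≈ 0.072988)
a = 189193085/2375132348 (a = 1/((182 - 10)*(13808909/189193085)) = (189193085/13808909)/172 = (1/172)*(189193085/13808909) = 189193085/2375132348 ≈ 0.079656)
a - r(G) = 189193085/2375132348 - 1*(-70) = 189193085/2375132348 + 70 = 166448457445/2375132348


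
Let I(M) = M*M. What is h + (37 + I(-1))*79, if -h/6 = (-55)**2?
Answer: -15148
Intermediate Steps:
I(M) = M**2
h = -18150 (h = -6*(-55)**2 = -6*3025 = -18150)
h + (37 + I(-1))*79 = -18150 + (37 + (-1)**2)*79 = -18150 + (37 + 1)*79 = -18150 + 38*79 = -18150 + 3002 = -15148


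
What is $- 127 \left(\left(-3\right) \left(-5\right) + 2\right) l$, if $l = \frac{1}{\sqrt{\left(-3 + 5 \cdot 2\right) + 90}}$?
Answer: $- \frac{2159 \sqrt{97}}{97} \approx -219.21$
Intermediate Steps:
$l = \frac{\sqrt{97}}{97}$ ($l = \frac{1}{\sqrt{\left(-3 + 10\right) + 90}} = \frac{1}{\sqrt{7 + 90}} = \frac{1}{\sqrt{97}} = \frac{\sqrt{97}}{97} \approx 0.10153$)
$- 127 \left(\left(-3\right) \left(-5\right) + 2\right) l = - 127 \left(\left(-3\right) \left(-5\right) + 2\right) \frac{\sqrt{97}}{97} = - 127 \left(15 + 2\right) \frac{\sqrt{97}}{97} = \left(-127\right) 17 \frac{\sqrt{97}}{97} = - 2159 \frac{\sqrt{97}}{97} = - \frac{2159 \sqrt{97}}{97}$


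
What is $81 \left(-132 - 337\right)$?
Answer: $-37989$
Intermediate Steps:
$81 \left(-132 - 337\right) = 81 \left(-469\right) = -37989$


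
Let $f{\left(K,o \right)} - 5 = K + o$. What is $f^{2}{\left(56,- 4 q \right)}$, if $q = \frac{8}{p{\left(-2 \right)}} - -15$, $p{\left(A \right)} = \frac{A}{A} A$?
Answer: $289$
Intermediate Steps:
$p{\left(A \right)} = A$ ($p{\left(A \right)} = 1 A = A$)
$q = 11$ ($q = \frac{8}{-2} - -15 = 8 \left(- \frac{1}{2}\right) + 15 = -4 + 15 = 11$)
$f{\left(K,o \right)} = 5 + K + o$ ($f{\left(K,o \right)} = 5 + \left(K + o\right) = 5 + K + o$)
$f^{2}{\left(56,- 4 q \right)} = \left(5 + 56 - 44\right)^{2} = 17^{2} = 289$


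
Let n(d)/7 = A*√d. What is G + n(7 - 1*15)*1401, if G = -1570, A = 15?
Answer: -1570 + 294210*I*√2 ≈ -1570.0 + 4.1608e+5*I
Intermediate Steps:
n(d) = 105*√d (n(d) = 7*(15*√d) = 105*√d)
G + n(7 - 1*15)*1401 = -1570 + (105*√(7 - 1*15))*1401 = -1570 + (105*√(7 - 15))*1401 = -1570 + (105*√(-8))*1401 = -1570 + (105*(2*I*√2))*1401 = -1570 + (210*I*√2)*1401 = -1570 + 294210*I*√2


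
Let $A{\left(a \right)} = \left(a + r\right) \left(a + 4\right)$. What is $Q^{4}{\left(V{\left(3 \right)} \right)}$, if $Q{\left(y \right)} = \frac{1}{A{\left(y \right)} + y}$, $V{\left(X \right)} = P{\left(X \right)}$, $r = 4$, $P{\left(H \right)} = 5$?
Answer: $\frac{1}{54700816} \approx 1.8281 \cdot 10^{-8}$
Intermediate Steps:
$V{\left(X \right)} = 5$
$A{\left(a \right)} = \left(4 + a\right)^{2}$ ($A{\left(a \right)} = \left(a + 4\right) \left(a + 4\right) = \left(4 + a\right) \left(4 + a\right) = \left(4 + a\right)^{2}$)
$Q{\left(y \right)} = \frac{1}{16 + y^{2} + 9 y}$ ($Q{\left(y \right)} = \frac{1}{\left(16 + y^{2} + 8 y\right) + y} = \frac{1}{16 + y^{2} + 9 y}$)
$Q^{4}{\left(V{\left(3 \right)} \right)} = \left(\frac{1}{16 + 5^{2} + 9 \cdot 5}\right)^{4} = \left(\frac{1}{16 + 25 + 45}\right)^{4} = \left(\frac{1}{86}\right)^{4} = \frac{1}{54700816}$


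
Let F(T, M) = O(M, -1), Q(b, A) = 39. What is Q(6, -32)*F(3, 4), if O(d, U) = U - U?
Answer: 0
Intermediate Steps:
O(d, U) = 0
F(T, M) = 0
Q(6, -32)*F(3, 4) = 39*0 = 0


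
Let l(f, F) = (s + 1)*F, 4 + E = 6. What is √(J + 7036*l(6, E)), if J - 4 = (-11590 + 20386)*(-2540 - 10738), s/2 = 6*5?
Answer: 2*I*√28983723 ≈ 10767.0*I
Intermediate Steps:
s = 60 (s = 2*(6*5) = 2*30 = 60)
E = 2 (E = -4 + 6 = 2)
l(f, F) = 61*F (l(f, F) = (60 + 1)*F = 61*F)
J = -116793284 (J = 4 + (-11590 + 20386)*(-2540 - 10738) = 4 + 8796*(-13278) = 4 - 116793288 = -116793284)
√(J + 7036*l(6, E)) = √(-116793284 + 7036*(61*2)) = √(-116793284 + 7036*122) = √(-116793284 + 858392) = √(-115934892) = 2*I*√28983723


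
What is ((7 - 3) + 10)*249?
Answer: 3486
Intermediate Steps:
((7 - 3) + 10)*249 = (4 + 10)*249 = 14*249 = 3486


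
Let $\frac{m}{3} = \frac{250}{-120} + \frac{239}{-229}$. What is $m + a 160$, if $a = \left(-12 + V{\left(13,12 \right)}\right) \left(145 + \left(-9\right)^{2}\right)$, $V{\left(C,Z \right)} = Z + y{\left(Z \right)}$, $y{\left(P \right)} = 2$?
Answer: $\frac{66236527}{916} \approx 72311.0$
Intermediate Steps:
$V{\left(C,Z \right)} = 2 + Z$ ($V{\left(C,Z \right)} = Z + 2 = 2 + Z$)
$m = - \frac{8593}{916}$ ($m = 3 \left(\frac{250}{-120} + \frac{239}{-229}\right) = 3 \left(250 \left(- \frac{1}{120}\right) + 239 \left(- \frac{1}{229}\right)\right) = 3 \left(- \frac{25}{12} - \frac{239}{229}\right) = 3 \left(- \frac{8593}{2748}\right) = - \frac{8593}{916} \approx -9.381$)
$a = 452$ ($a = \left(-12 + \left(2 + 12\right)\right) \left(145 + \left(-9\right)^{2}\right) = \left(-12 + 14\right) \left(145 + 81\right) = 2 \cdot 226 = 452$)
$m + a 160 = - \frac{8593}{916} + 452 \cdot 160 = - \frac{8593}{916} + 72320 = \frac{66236527}{916}$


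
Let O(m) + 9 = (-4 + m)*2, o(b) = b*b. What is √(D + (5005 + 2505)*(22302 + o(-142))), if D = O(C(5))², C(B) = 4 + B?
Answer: √318919661 ≈ 17858.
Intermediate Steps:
o(b) = b²
O(m) = -17 + 2*m (O(m) = -9 + (-4 + m)*2 = -9 + (-8 + 2*m) = -17 + 2*m)
D = 1 (D = (-17 + 2*(4 + 5))² = (-17 + 2*9)² = (-17 + 18)² = 1² = 1)
√(D + (5005 + 2505)*(22302 + o(-142))) = √(1 + (5005 + 2505)*(22302 + (-142)²)) = √(1 + 7510*(22302 + 20164)) = √(1 + 7510*42466) = √(1 + 318919660) = √318919661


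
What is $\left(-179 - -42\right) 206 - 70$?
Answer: $-28292$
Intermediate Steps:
$\left(-179 - -42\right) 206 - 70 = \left(-179 + 42\right) 206 - 70 = \left(-137\right) 206 - 70 = -28222 - 70 = -28292$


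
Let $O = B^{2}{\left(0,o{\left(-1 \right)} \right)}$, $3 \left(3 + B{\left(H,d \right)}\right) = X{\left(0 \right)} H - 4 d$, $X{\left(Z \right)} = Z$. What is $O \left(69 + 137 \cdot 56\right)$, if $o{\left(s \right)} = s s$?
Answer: $\frac{1308229}{9} \approx 1.4536 \cdot 10^{5}$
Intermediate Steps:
$o{\left(s \right)} = s^{2}$
$B{\left(H,d \right)} = -3 - \frac{4 d}{3}$ ($B{\left(H,d \right)} = -3 + \frac{0 H - 4 d}{3} = -3 + \frac{0 - 4 d}{3} = -3 + \frac{\left(-4\right) d}{3} = -3 - \frac{4 d}{3}$)
$O = \frac{169}{9}$ ($O = \left(-3 - \frac{4 \left(-1\right)^{2}}{3}\right)^{2} = \left(-3 - \frac{4}{3}\right)^{2} = \left(- \frac{13}{3}\right)^{2} = \frac{169}{9} \approx 18.778$)
$O \left(69 + 137 \cdot 56\right) = \frac{169 \left(69 + 137 \cdot 56\right)}{9} = \frac{169 \left(69 + 7672\right)}{9} = \frac{169}{9} \cdot 7741 = \frac{1308229}{9}$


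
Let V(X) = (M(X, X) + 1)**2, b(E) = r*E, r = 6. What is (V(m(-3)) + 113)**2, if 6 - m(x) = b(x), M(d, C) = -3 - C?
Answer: 622521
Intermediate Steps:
b(E) = 6*E
m(x) = 6 - 6*x
V(X) = (-2 - X)**2 (V(X) = ((-3 - X) + 1)**2 = (-2 - X)**2)
(V(m(-3)) + 113)**2 = ((2 + (6 - 6*(-3)))**2 + 113)**2 = ((2 + (6 + 18))**2 + 113)**2 = ((2 + 24)**2 + 113)**2 = (26**2 + 113)**2 = (676 + 113)**2 = 789**2 = 622521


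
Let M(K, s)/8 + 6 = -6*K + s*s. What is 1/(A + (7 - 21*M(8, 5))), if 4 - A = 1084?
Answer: 1/3799 ≈ 0.00026323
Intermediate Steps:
M(K, s) = -48 - 48*K + 8*s² (M(K, s) = -48 + 8*(-6*K + s*s) = -48 + 8*(-6*K + s²) = -48 + 8*(s² - 6*K) = -48 + (-48*K + 8*s²) = -48 - 48*K + 8*s²)
A = -1080 (A = 4 - 1*1084 = 4 - 1084 = -1080)
1/(A + (7 - 21*M(8, 5))) = 1/(-1080 + (7 - 21*(-48 - 48*8 + 8*5²))) = 1/(-1080 + (7 - 21*(-48 - 384 + 8*25))) = 1/(-1080 + (7 - 21*(-48 - 384 + 200))) = 1/(-1080 + (7 - 21*(-232))) = 1/(-1080 + (7 + 4872)) = 1/(-1080 + 4879) = 1/3799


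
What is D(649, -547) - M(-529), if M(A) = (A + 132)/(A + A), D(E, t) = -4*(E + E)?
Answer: -5493533/1058 ≈ -5192.4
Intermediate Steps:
D(E, t) = -8*E
M(A) = (132 + A)/(2*A) (M(A) = (132 + A)/((2*A)) = (132 + A)*(1/(2*A)) = (132 + A)/(2*A))
D(649, -547) - M(-529) = -8*649 - (132 - 529)/(2*(-529)) = -5192 - (-1)*(-397)/(2*529) = -5192 - 1*397/1058 = -5192 - 397/1058 = -5493533/1058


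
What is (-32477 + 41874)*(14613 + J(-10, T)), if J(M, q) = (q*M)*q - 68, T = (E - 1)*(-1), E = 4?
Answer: 135833635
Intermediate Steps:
T = -3 (T = (4 - 1)*(-1) = 3*(-1) = -3)
J(M, q) = -68 + M*q**2 (J(M, q) = (M*q)*q - 68 = M*q**2 - 68 = -68 + M*q**2)
(-32477 + 41874)*(14613 + J(-10, T)) = (-32477 + 41874)*(14613 + (-68 - 10*(-3)**2)) = 9397*(14613 + (-68 - 10*9)) = 9397*(14613 + (-68 - 90)) = 9397*(14613 - 158) = 9397*14455 = 135833635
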